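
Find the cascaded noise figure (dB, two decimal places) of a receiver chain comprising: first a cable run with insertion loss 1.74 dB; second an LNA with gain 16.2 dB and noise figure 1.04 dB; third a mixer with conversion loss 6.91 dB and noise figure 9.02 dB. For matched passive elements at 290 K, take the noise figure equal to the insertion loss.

Convert to linear (a loss of L dB is a gain of −L dB): F_i = 10^(NF_i/10), G_i = 10^(G_i,dB/10)
  Stage 1: F_1 = 10^(1.74/10) = 1.493, G_1 = 10^(−1.74/10) = 0.6699
  Stage 2: F_2 = 10^(1.04/10) = 1.271, G_2 = 10^(16.2/10) = 41.69
  Stage 3: F_3 = 10^(9.02/10) = 7.980, G_3 = 10^(−6.91/10) = 0.2037
Friis cascade:
  F = 1.493 + (1.271 − 1)/0.6699 + (7.980 − 1)/27.93 = 2.147
NF = 10 log₁₀(2.147) = 3.32 dB

3.32 dB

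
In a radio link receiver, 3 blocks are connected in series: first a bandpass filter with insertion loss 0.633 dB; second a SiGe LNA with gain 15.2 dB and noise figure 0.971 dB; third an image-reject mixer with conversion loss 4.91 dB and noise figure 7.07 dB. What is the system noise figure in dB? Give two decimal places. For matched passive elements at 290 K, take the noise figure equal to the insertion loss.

Convert to linear (a loss of L dB is a gain of −L dB): F_i = 10^(NF_i/10), G_i = 10^(G_i,dB/10)
  Stage 1: F_1 = 10^(0.633/10) = 1.157, G_1 = 10^(−0.633/10) = 0.8644
  Stage 2: F_2 = 10^(0.971/10) = 1.251, G_2 = 10^(15.2/10) = 33.11
  Stage 3: F_3 = 10^(7.07/10) = 5.093, G_3 = 10^(−4.91/10) = 0.3228
Friis cascade:
  F = 1.157 + (1.251 − 1)/0.8644 + (5.093 − 1)/28.62 = 1.590
NF = 10 log₁₀(1.590) = 2.01 dB

2.01 dB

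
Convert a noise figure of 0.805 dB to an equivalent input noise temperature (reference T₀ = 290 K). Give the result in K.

F = 10^(0.805/10) = 1.20365
T_e = (F − 1)·T₀ = (1.20365 − 1) × 290 = 59.1 K

59.1 K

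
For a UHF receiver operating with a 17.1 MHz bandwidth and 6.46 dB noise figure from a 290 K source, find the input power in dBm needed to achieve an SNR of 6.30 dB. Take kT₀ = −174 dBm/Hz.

−88.9 dBm

Sensitivity = −174 + 10 log₁₀(B) + NF + SNR_min
= −174 + 72.33 + 6.46 + 6.30
= −88.91 dBm → −88.9 dBm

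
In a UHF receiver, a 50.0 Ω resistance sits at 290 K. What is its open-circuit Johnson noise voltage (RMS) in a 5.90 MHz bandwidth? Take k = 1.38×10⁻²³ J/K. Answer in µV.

2.17 µV

V_n = √(4kTRB)
4kTRB = 4 × 1.38×10⁻²³ × 290 × 5.00×10¹ × 5.90×10⁶ = 4.72×10⁻¹² V²
V_n = √(4.72×10⁻¹²) = 2.17×10⁻⁶ V = 2.17 µV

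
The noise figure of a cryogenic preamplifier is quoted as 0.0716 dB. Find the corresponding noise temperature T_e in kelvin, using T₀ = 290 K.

4.82 K

F = 10^(0.0716/10) = 1.01662
T_e = (F − 1)·T₀ = (1.01662 − 1) × 290 = 4.82 K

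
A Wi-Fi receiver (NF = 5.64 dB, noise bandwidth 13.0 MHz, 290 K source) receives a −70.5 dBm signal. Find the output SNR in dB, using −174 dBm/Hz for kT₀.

26.7 dB

Noise floor: N = −174 + 10 log₁₀(B) + NF
10 log₁₀(1.30×10⁷) = 71.14 dB
N = −174 + 71.14 + 5.64 = −97.22 dBm
SNR = P_sig − N = −70.5 − (−97.22) = 26.72 dB → 26.7 dB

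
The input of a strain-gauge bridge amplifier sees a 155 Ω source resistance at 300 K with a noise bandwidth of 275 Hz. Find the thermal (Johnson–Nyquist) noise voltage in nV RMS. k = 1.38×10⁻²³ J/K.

26.6 nV

V_n = √(4kTRB)
4kTRB = 4 × 1.38×10⁻²³ × 300 × 1.55×10² × 2.75×10² = 7.06×10⁻¹⁶ V²
V_n = √(7.06×10⁻¹⁶) = 2.66×10⁻⁸ V = 26.6 nV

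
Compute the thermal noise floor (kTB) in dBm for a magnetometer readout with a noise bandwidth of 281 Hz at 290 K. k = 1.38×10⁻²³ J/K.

−149.5 dBm

P_n = kTB = 1.38×10⁻²³ × 290 × 2.81×10² = 1.12×10⁻¹⁸ W
In dBm: 10 log₁₀(1.12×10⁻¹⁸ / 10⁻³) = −149.5 dBm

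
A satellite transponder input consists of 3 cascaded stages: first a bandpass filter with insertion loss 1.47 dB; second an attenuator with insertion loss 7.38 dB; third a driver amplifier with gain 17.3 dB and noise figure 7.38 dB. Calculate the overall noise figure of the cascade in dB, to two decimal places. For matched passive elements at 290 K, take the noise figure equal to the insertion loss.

16.23 dB

Convert to linear (a loss of L dB is a gain of −L dB): F_i = 10^(NF_i/10), G_i = 10^(G_i,dB/10)
  Stage 1: F_1 = 10^(1.47/10) = 1.403, G_1 = 10^(−1.47/10) = 0.7129
  Stage 2: F_2 = 10^(7.38/10) = 5.470, G_2 = 10^(−7.38/10) = 0.1828
  Stage 3: F_3 = 10^(7.38/10) = 5.470, G_3 = 10^(17.3/10) = 53.70
Friis cascade:
  F = 1.403 + (5.470 − 1)/0.7129 + (5.470 − 1)/0.1303 = 41.98
NF = 10 log₁₀(41.98) = 16.23 dB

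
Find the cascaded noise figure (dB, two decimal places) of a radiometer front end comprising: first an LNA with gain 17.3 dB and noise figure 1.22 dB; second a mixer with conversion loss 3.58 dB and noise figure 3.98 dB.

Convert to linear (a loss of L dB is a gain of −L dB): F_i = 10^(NF_i/10), G_i = 10^(G_i,dB/10)
  Stage 1: F_1 = 10^(1.22/10) = 1.324, G_1 = 10^(17.3/10) = 53.70
  Stage 2: F_2 = 10^(3.98/10) = 2.500, G_2 = 10^(−3.58/10) = 0.4385
Friis cascade:
  F = 1.324 + (2.500 − 1)/53.70 = 1.352
NF = 10 log₁₀(1.352) = 1.31 dB

1.31 dB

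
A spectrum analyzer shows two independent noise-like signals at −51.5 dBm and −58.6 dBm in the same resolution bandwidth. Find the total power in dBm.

Convert to linear, add, convert back:
P₁ = 7.08×10⁻⁹ W, P₂ = 1.38×10⁻⁹ W
P_tot = 8.46×10⁻⁹ W → 10 log₁₀(P_tot / 10⁻³) = −50.7 dBm

−50.7 dBm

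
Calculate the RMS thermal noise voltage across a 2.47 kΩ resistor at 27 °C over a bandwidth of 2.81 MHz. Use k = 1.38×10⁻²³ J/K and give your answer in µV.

10.7 µV

T = 27 °C + 273.15 = 300.15 K
V_n = √(4kTRB)
4kTRB = 4 × 1.38×10⁻²³ × 300.15 × 2.47×10³ × 2.81×10⁶ = 1.15×10⁻¹⁰ V²
V_n = √(1.15×10⁻¹⁰) = 1.07×10⁻⁵ V = 10.7 µV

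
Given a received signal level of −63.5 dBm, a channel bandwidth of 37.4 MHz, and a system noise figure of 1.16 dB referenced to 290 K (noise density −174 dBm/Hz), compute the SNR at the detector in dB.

33.6 dB

Noise floor: N = −174 + 10 log₁₀(B) + NF
10 log₁₀(3.74×10⁷) = 75.73 dB
N = −174 + 75.73 + 1.16 = −97.11 dBm
SNR = P_sig − N = −63.5 − (−97.11) = 33.61 dB → 33.6 dB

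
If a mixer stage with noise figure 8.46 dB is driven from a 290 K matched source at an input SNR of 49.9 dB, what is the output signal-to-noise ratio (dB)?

41.44 dB

By definition F = SNR_in/SNR_out, so in dB: SNR_out = SNR_in − NF
SNR_out = 49.9 − 8.46 = 41.44 dB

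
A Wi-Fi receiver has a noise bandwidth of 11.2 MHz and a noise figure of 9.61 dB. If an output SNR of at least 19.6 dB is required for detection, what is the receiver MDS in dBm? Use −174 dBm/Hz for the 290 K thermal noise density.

−74.3 dBm

Sensitivity = −174 + 10 log₁₀(B) + NF + SNR_min
= −174 + 70.49 + 9.61 + 19.6
= −74.30 dBm → −74.3 dBm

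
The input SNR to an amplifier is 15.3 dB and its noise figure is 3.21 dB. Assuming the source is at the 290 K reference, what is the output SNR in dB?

12.09 dB

By definition F = SNR_in/SNR_out, so in dB: SNR_out = SNR_in − NF
SNR_out = 15.3 − 3.21 = 12.09 dB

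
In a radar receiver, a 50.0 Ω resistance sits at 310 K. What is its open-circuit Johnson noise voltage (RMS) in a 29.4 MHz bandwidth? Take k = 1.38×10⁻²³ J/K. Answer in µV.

V_n = √(4kTRB)
4kTRB = 4 × 1.38×10⁻²³ × 310 × 5.00×10¹ × 2.94×10⁷ = 2.52×10⁻¹¹ V²
V_n = √(2.52×10⁻¹¹) = 5.02×10⁻⁶ V = 5.02 µV

5.02 µV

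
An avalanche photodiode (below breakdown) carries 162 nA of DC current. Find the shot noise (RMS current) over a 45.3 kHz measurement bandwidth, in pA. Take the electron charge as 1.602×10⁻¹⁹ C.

I_n = √(2qI·B)
2qI·B = 2 × 1.602×10⁻¹⁹ × 1.62×10⁻⁷ × 4.53×10⁴ = 2.35×10⁻²¹ A²
I_n = √(2.35×10⁻²¹) = 4.85×10⁻¹¹ A = 48.5 pA

48.5 pA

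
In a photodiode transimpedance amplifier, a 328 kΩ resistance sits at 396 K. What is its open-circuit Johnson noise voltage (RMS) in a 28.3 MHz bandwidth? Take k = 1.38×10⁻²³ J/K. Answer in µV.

V_n = √(4kTRB)
4kTRB = 4 × 1.38×10⁻²³ × 396 × 3.28×10⁵ × 2.83×10⁷ = 2.03×10⁻⁷ V²
V_n = √(2.03×10⁻⁷) = 4.50×10⁻⁴ V = 450 µV

450 µV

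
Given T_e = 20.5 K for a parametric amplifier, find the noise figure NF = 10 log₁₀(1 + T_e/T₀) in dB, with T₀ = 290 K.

F = 1 + T_e/T₀ = 1 + 20.5/290 = 1.07069
NF = 10 log₁₀(1.07069) = 0.297 dB

0.297 dB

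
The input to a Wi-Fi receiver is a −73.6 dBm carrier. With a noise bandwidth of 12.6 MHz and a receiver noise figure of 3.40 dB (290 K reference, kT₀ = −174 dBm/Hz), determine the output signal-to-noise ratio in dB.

26.0 dB

Noise floor: N = −174 + 10 log₁₀(B) + NF
10 log₁₀(1.26×10⁷) = 71 dB
N = −174 + 71 + 3.40 = −99.60 dBm
SNR = P_sig − N = −73.6 − (−99.60) = 26.00 dB → 26.0 dB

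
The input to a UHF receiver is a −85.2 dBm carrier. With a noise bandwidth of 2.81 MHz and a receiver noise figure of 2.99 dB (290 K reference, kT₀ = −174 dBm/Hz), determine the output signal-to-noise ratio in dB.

Noise floor: N = −174 + 10 log₁₀(B) + NF
10 log₁₀(2.81×10⁶) = 64.49 dB
N = −174 + 64.49 + 2.99 = −106.52 dBm
SNR = P_sig − N = −85.2 − (−106.52) = 21.32 dB → 21.3 dB

21.3 dB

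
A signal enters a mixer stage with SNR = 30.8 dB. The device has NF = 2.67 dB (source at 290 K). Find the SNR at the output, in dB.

By definition F = SNR_in/SNR_out, so in dB: SNR_out = SNR_in − NF
SNR_out = 30.8 − 2.67 = 28.13 dB

28.13 dB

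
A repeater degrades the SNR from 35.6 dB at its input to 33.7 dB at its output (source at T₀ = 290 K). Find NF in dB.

NF (dB) = SNR_in(dB) − SNR_out(dB) when the source is at T₀
NF = 35.6 − 33.7 = 1.9 dB

1.9 dB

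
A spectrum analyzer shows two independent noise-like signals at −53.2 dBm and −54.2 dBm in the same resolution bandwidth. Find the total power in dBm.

−50.7 dBm

Convert to linear, add, convert back:
P₁ = 4.79×10⁻⁹ W, P₂ = 3.80×10⁻⁹ W
P_tot = 8.59×10⁻⁹ W → 10 log₁₀(P_tot / 10⁻³) = −50.7 dBm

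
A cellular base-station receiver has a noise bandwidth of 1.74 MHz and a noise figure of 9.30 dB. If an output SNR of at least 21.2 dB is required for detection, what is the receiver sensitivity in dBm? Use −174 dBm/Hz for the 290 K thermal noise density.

−81.1 dBm

Sensitivity = −174 + 10 log₁₀(B) + NF + SNR_min
= −174 + 62.41 + 9.30 + 21.2
= −81.09 dBm → −81.1 dBm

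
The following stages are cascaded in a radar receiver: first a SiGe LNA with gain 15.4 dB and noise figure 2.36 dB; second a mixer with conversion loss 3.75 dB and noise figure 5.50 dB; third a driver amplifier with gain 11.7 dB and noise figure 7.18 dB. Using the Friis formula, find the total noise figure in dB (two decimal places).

Convert to linear (a loss of L dB is a gain of −L dB): F_i = 10^(NF_i/10), G_i = 10^(G_i,dB/10)
  Stage 1: F_1 = 10^(2.36/10) = 1.722, G_1 = 10^(15.4/10) = 34.67
  Stage 2: F_2 = 10^(5.50/10) = 3.548, G_2 = 10^(−3.75/10) = 0.4217
  Stage 3: F_3 = 10^(7.18/10) = 5.224, G_3 = 10^(11.7/10) = 14.79
Friis cascade:
  F = 1.722 + (3.548 − 1)/34.67 + (5.224 − 1)/14.62 = 2.084
NF = 10 log₁₀(2.084) = 3.19 dB

3.19 dB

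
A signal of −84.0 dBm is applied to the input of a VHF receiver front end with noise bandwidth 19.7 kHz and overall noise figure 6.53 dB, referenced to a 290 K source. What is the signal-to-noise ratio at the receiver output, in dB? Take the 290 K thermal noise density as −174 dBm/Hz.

Noise floor: N = −174 + 10 log₁₀(B) + NF
10 log₁₀(1.97×10⁴) = 42.94 dB
N = −174 + 42.94 + 6.53 = −124.53 dBm
SNR = P_sig − N = −84.0 − (−124.53) = 40.53 dB → 40.5 dB

40.5 dB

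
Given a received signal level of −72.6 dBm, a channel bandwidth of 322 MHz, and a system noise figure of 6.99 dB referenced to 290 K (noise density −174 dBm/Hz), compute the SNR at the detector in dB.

Noise floor: N = −174 + 10 log₁₀(B) + NF
10 log₁₀(3.22×10⁸) = 85.08 dB
N = −174 + 85.08 + 6.99 = −81.93 dBm
SNR = P_sig − N = −72.6 − (−81.93) = 9.33 dB → 9.3 dB

9.3 dB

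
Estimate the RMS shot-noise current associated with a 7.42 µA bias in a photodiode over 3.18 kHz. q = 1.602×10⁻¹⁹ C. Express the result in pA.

I_n = √(2qI·B)
2qI·B = 2 × 1.602×10⁻¹⁹ × 7.42×10⁻⁶ × 3.18×10³ = 7.56×10⁻²¹ A²
I_n = √(7.56×10⁻²¹) = 8.69×10⁻¹¹ A = 86.9 pA

86.9 pA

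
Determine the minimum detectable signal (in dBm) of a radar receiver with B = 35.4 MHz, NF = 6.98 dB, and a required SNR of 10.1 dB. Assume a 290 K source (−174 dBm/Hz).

−81.4 dBm

Sensitivity = −174 + 10 log₁₀(B) + NF + SNR_min
= −174 + 75.49 + 6.98 + 10.1
= −81.43 dBm → −81.4 dBm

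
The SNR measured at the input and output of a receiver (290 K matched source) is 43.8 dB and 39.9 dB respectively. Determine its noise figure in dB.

3.9 dB

NF (dB) = SNR_in(dB) − SNR_out(dB) when the source is at T₀
NF = 43.8 − 39.9 = 3.9 dB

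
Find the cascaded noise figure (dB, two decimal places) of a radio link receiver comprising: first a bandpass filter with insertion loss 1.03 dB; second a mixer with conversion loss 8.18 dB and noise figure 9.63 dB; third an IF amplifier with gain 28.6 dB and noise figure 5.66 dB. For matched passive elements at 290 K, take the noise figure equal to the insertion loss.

15.31 dB

Convert to linear (a loss of L dB is a gain of −L dB): F_i = 10^(NF_i/10), G_i = 10^(G_i,dB/10)
  Stage 1: F_1 = 10^(1.03/10) = 1.268, G_1 = 10^(−1.03/10) = 0.7889
  Stage 2: F_2 = 10^(9.63/10) = 9.183, G_2 = 10^(−8.18/10) = 0.1521
  Stage 3: F_3 = 10^(5.66/10) = 3.681, G_3 = 10^(28.6/10) = 724.4
Friis cascade:
  F = 1.268 + (9.183 − 1)/0.7889 + (3.681 − 1)/0.1199 = 33.99
NF = 10 log₁₀(33.99) = 15.31 dB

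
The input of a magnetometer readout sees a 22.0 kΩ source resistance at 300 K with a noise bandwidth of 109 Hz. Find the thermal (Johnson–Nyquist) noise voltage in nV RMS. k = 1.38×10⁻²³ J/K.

V_n = √(4kTRB)
4kTRB = 4 × 1.38×10⁻²³ × 300 × 2.20×10⁴ × 1.09×10² = 3.97×10⁻¹⁴ V²
V_n = √(3.97×10⁻¹⁴) = 1.99×10⁻⁷ V = 199 nV

199 nV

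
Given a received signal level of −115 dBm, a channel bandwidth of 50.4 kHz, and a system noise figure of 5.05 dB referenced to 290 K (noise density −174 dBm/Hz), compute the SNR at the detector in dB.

Noise floor: N = −174 + 10 log₁₀(B) + NF
10 log₁₀(5.04×10⁴) = 47.02 dB
N = −174 + 47.02 + 5.05 = −121.93 dBm
SNR = P_sig − N = −115 − (−121.93) = 6.93 dB → 6.9 dB

6.9 dB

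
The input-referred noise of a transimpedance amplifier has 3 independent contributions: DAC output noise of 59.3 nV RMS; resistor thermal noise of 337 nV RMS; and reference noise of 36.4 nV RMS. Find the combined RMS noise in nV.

Uncorrelated sources add in power (mean-square): V_tot = √(ΣV_i²)
V_tot = √[(5.93×10⁻⁸)² + (3.37×10⁻⁷)² + (3.64×10⁻⁸)²] = 3.44×10⁻⁷ V = 344 nV

344 nV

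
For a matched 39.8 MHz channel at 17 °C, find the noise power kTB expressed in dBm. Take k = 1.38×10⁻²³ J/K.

−98.0 dBm

T = 17 °C + 273.15 = 290.15 K
P_n = kTB = 1.38×10⁻²³ × 290.15 × 3.98×10⁷ = 1.59×10⁻¹³ W
In dBm: 10 log₁₀(1.59×10⁻¹³ / 10⁻³) = −98.0 dBm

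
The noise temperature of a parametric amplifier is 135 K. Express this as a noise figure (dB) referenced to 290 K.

1.66 dB

F = 1 + T_e/T₀ = 1 + 135/290 = 1.46552
NF = 10 log₁₀(1.46552) = 1.66 dB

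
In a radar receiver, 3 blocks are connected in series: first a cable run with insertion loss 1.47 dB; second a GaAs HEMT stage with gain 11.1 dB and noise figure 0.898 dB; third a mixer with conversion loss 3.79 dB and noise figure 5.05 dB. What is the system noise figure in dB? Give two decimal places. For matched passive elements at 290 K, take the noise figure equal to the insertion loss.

Convert to linear (a loss of L dB is a gain of −L dB): F_i = 10^(NF_i/10), G_i = 10^(G_i,dB/10)
  Stage 1: F_1 = 10^(1.47/10) = 1.403, G_1 = 10^(−1.47/10) = 0.7129
  Stage 2: F_2 = 10^(0.898/10) = 1.230, G_2 = 10^(11.1/10) = 12.88
  Stage 3: F_3 = 10^(5.05/10) = 3.199, G_3 = 10^(−3.79/10) = 0.4178
Friis cascade:
  F = 1.403 + (1.230 − 1)/0.7129 + (3.199 − 1)/9.183 = 1.964
NF = 10 log₁₀(1.964) = 2.93 dB

2.93 dB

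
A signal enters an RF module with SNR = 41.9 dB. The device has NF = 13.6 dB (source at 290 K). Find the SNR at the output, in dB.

By definition F = SNR_in/SNR_out, so in dB: SNR_out = SNR_in − NF
SNR_out = 41.9 − 13.6 = 28.3 dB

28.3 dB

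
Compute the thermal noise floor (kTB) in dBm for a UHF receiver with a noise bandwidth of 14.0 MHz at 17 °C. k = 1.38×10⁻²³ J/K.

T = 17 °C + 273.15 = 290.15 K
P_n = kTB = 1.38×10⁻²³ × 290.15 × 1.40×10⁷ = 5.61×10⁻¹⁴ W
In dBm: 10 log₁₀(5.61×10⁻¹⁴ / 10⁻³) = −102.5 dBm

−102.5 dBm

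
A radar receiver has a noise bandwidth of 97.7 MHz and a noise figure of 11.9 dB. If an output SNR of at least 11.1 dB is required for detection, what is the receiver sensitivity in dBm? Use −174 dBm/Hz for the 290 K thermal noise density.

−71.1 dBm

Sensitivity = −174 + 10 log₁₀(B) + NF + SNR_min
= −174 + 79.9 + 11.9 + 11.1
= −71.1 dBm → −71.1 dBm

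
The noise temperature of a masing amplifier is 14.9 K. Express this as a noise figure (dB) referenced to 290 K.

F = 1 + T_e/T₀ = 1 + 14.9/290 = 1.05138
NF = 10 log₁₀(1.05138) = 0.218 dB

0.218 dB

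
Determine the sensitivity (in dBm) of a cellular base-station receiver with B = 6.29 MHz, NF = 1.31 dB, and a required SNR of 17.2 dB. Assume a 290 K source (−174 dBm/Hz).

Sensitivity = −174 + 10 log₁₀(B) + NF + SNR_min
= −174 + 67.99 + 1.31 + 17.2
= −87.50 dBm → −87.5 dBm

−87.5 dBm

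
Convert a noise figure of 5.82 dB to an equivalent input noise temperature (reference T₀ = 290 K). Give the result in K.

F = 10^(5.82/10) = 3.81944
T_e = (F − 1)·T₀ = (3.81944 − 1) × 290 = 818 K

818 K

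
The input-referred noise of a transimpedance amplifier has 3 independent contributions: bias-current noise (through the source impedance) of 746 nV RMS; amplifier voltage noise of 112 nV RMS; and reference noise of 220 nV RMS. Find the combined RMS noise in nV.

Uncorrelated sources add in power (mean-square): V_tot = √(ΣV_i²)
V_tot = √[(7.46×10⁻⁷)² + (1.12×10⁻⁷)² + (2.20×10⁻⁷)²] = 7.86×10⁻⁷ V = 786 nV

786 nV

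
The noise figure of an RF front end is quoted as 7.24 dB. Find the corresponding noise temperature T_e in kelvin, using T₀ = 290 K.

F = 10^(7.24/10) = 5.29663
T_e = (F − 1)·T₀ = (5.29663 − 1) × 290 = 1246 K

1246 K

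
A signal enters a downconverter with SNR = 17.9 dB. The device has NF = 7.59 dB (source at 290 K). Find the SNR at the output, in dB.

10.31 dB

By definition F = SNR_in/SNR_out, so in dB: SNR_out = SNR_in − NF
SNR_out = 17.9 − 7.59 = 10.31 dB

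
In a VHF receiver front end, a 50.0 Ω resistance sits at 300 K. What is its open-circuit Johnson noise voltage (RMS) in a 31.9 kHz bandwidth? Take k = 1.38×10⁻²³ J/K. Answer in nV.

163 nV

V_n = √(4kTRB)
4kTRB = 4 × 1.38×10⁻²³ × 300 × 5.00×10¹ × 3.19×10⁴ = 2.64×10⁻¹⁴ V²
V_n = √(2.64×10⁻¹⁴) = 1.63×10⁻⁷ V = 163 nV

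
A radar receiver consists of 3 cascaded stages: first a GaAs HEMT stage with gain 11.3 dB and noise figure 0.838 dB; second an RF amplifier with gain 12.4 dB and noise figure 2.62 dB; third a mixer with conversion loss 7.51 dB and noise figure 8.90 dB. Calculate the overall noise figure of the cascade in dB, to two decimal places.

Convert to linear (a loss of L dB is a gain of −L dB): F_i = 10^(NF_i/10), G_i = 10^(G_i,dB/10)
  Stage 1: F_1 = 10^(0.838/10) = 1.213, G_1 = 10^(11.3/10) = 13.49
  Stage 2: F_2 = 10^(2.62/10) = 1.828, G_2 = 10^(12.4/10) = 17.38
  Stage 3: F_3 = 10^(8.90/10) = 7.762, G_3 = 10^(−7.51/10) = 0.1774
Friis cascade:
  F = 1.213 + (1.828 − 1)/13.49 + (7.762 − 1)/234.4 = 1.303
NF = 10 log₁₀(1.303) = 1.15 dB

1.15 dB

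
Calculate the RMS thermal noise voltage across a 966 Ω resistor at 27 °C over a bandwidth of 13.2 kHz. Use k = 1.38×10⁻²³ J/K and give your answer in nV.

T = 27 °C + 273.15 = 300.15 K
V_n = √(4kTRB)
4kTRB = 4 × 1.38×10⁻²³ × 300.15 × 9.66×10² × 1.32×10⁴ = 2.11×10⁻¹³ V²
V_n = √(2.11×10⁻¹³) = 4.60×10⁻⁷ V = 460 nV

460 nV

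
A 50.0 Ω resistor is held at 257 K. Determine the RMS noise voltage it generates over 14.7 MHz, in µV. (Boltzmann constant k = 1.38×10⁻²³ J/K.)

V_n = √(4kTRB)
4kTRB = 4 × 1.38×10⁻²³ × 257 × 5.00×10¹ × 1.47×10⁷ = 1.04×10⁻¹¹ V²
V_n = √(1.04×10⁻¹¹) = 3.23×10⁻⁶ V = 3.23 µV

3.23 µV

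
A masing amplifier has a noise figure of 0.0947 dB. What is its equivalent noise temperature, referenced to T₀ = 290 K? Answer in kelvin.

6.39 K

F = 10^(0.0947/10) = 1.02204
T_e = (F − 1)·T₀ = (1.02204 − 1) × 290 = 6.39 K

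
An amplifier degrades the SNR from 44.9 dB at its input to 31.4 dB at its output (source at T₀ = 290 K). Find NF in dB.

NF (dB) = SNR_in(dB) − SNR_out(dB) when the source is at T₀
NF = 44.9 − 31.4 = 13.5 dB

13.5 dB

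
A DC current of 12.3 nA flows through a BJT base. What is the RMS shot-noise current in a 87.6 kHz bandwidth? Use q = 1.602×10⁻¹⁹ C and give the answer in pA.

18.6 pA

I_n = √(2qI·B)
2qI·B = 2 × 1.602×10⁻¹⁹ × 1.23×10⁻⁸ × 8.76×10⁴ = 3.45×10⁻²² A²
I_n = √(3.45×10⁻²²) = 1.86×10⁻¹¹ A = 18.6 pA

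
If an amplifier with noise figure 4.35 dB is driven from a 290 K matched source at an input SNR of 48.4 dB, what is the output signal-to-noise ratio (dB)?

44.05 dB

By definition F = SNR_in/SNR_out, so in dB: SNR_out = SNR_in − NF
SNR_out = 48.4 − 4.35 = 44.05 dB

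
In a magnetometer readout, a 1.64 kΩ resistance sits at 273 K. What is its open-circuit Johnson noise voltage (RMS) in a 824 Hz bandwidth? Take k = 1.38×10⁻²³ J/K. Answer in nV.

143 nV

V_n = √(4kTRB)
4kTRB = 4 × 1.38×10⁻²³ × 273 × 1.64×10³ × 8.24×10² = 2.04×10⁻¹⁴ V²
V_n = √(2.04×10⁻¹⁴) = 1.43×10⁻⁷ V = 143 nV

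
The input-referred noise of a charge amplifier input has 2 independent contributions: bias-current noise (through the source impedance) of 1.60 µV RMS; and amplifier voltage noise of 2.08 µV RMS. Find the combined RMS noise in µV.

2.62 µV

Uncorrelated sources add in power (mean-square): V_tot = √(ΣV_i²)
V_tot = √[(1.60×10⁻⁶)² + (2.08×10⁻⁶)²] = 2.62×10⁻⁶ V = 2.62 µV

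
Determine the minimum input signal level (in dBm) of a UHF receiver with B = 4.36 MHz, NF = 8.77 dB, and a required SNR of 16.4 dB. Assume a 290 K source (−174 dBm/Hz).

−82.4 dBm

Sensitivity = −174 + 10 log₁₀(B) + NF + SNR_min
= −174 + 66.39 + 8.77 + 16.4
= −82.44 dBm → −82.4 dBm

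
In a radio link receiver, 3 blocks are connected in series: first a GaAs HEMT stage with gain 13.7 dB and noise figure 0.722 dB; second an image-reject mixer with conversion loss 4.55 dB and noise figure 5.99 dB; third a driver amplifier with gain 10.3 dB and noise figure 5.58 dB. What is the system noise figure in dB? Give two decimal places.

2.11 dB

Convert to linear (a loss of L dB is a gain of −L dB): F_i = 10^(NF_i/10), G_i = 10^(G_i,dB/10)
  Stage 1: F_1 = 10^(0.722/10) = 1.181, G_1 = 10^(13.7/10) = 23.44
  Stage 2: F_2 = 10^(5.99/10) = 3.972, G_2 = 10^(−4.55/10) = 0.3508
  Stage 3: F_3 = 10^(5.58/10) = 3.614, G_3 = 10^(10.3/10) = 10.72
Friis cascade:
  F = 1.181 + (3.972 − 1)/23.44 + (3.614 − 1)/8.222 = 1.626
NF = 10 log₁₀(1.626) = 2.11 dB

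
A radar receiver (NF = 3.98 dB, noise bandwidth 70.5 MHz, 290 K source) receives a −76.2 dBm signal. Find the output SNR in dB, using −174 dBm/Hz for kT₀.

15.3 dB

Noise floor: N = −174 + 10 log₁₀(B) + NF
10 log₁₀(7.05×10⁷) = 78.48 dB
N = −174 + 78.48 + 3.98 = −91.54 dBm
SNR = P_sig − N = −76.2 − (−91.54) = 15.34 dB → 15.3 dB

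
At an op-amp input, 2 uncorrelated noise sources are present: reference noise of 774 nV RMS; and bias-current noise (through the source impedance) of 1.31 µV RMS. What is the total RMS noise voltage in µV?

Uncorrelated sources add in power (mean-square): V_tot = √(ΣV_i²)
V_tot = √[(7.74×10⁻⁷)² + (1.31×10⁻⁶)²] = 1.52×10⁻⁶ V = 1.52 µV

1.52 µV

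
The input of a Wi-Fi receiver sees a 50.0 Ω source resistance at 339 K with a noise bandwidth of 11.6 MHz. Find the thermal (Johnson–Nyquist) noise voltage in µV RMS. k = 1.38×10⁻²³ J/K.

V_n = √(4kTRB)
4kTRB = 4 × 1.38×10⁻²³ × 339 × 5.00×10¹ × 1.16×10⁷ = 1.09×10⁻¹¹ V²
V_n = √(1.09×10⁻¹¹) = 3.29×10⁻⁶ V = 3.29 µV

3.29 µV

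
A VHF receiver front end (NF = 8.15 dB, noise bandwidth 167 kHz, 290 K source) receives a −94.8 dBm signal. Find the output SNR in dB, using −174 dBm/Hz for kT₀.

Noise floor: N = −174 + 10 log₁₀(B) + NF
10 log₁₀(1.67×10⁵) = 52.23 dB
N = −174 + 52.23 + 8.15 = −113.62 dBm
SNR = P_sig − N = −94.8 − (−113.62) = 18.82 dB → 18.8 dB

18.8 dB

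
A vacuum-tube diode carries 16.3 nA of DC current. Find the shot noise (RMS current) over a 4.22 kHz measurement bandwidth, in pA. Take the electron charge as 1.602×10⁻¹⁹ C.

4.69 pA

I_n = √(2qI·B)
2qI·B = 2 × 1.602×10⁻¹⁹ × 1.63×10⁻⁸ × 4.22×10³ = 2.20×10⁻²³ A²
I_n = √(2.20×10⁻²³) = 4.69×10⁻¹² A = 4.69 pA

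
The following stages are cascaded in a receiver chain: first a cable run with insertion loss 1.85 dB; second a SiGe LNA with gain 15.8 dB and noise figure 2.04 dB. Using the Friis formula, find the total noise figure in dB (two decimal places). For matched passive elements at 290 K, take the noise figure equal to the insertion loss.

Convert to linear (a loss of L dB is a gain of −L dB): F_i = 10^(NF_i/10), G_i = 10^(G_i,dB/10)
  Stage 1: F_1 = 10^(1.85/10) = 1.531, G_1 = 10^(−1.85/10) = 0.6531
  Stage 2: F_2 = 10^(2.04/10) = 1.600, G_2 = 10^(15.8/10) = 38.02
Friis cascade:
  F = 1.531 + (1.600 − 1)/0.6531 = 2.449
NF = 10 log₁₀(2.449) = 3.89 dB

3.89 dB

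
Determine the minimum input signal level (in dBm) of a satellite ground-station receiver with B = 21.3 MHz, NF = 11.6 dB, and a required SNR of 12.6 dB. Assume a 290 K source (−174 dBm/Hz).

Sensitivity = −174 + 10 log₁₀(B) + NF + SNR_min
= −174 + 73.28 + 11.6 + 12.6
= −76.52 dBm → −76.5 dBm

−76.5 dBm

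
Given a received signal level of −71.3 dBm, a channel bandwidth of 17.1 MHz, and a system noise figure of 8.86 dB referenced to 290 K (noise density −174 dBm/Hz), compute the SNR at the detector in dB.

21.5 dB

Noise floor: N = −174 + 10 log₁₀(B) + NF
10 log₁₀(1.71×10⁷) = 72.33 dB
N = −174 + 72.33 + 8.86 = −92.81 dBm
SNR = P_sig − N = −71.3 − (−92.81) = 21.51 dB → 21.5 dB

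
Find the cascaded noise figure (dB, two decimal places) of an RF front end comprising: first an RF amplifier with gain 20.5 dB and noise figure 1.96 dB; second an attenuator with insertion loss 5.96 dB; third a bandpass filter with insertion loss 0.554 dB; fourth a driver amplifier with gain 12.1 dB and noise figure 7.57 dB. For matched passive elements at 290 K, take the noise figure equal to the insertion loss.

Convert to linear (a loss of L dB is a gain of −L dB): F_i = 10^(NF_i/10), G_i = 10^(G_i,dB/10)
  Stage 1: F_1 = 10^(1.96/10) = 1.570, G_1 = 10^(20.5/10) = 112.2
  Stage 2: F_2 = 10^(5.96/10) = 3.945, G_2 = 10^(−5.96/10) = 0.2535
  Stage 3: F_3 = 10^(0.554/10) = 1.136, G_3 = 10^(−0.554/10) = 0.8802
  Stage 4: F_4 = 10^(7.57/10) = 5.715, G_4 = 10^(12.1/10) = 16.22
Friis cascade:
  F = 1.570 + (3.945 − 1)/112.2 + (1.136 − 1)/28.44 + (5.715 − 1)/25.04 = 1.790
NF = 10 log₁₀(1.790) = 2.53 dB

2.53 dB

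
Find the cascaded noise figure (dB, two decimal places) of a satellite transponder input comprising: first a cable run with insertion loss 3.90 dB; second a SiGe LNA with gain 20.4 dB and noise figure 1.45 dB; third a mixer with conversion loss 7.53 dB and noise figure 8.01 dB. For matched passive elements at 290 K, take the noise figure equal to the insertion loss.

Convert to linear (a loss of L dB is a gain of −L dB): F_i = 10^(NF_i/10), G_i = 10^(G_i,dB/10)
  Stage 1: F_1 = 10^(3.90/10) = 2.455, G_1 = 10^(−3.90/10) = 0.4074
  Stage 2: F_2 = 10^(1.45/10) = 1.396, G_2 = 10^(20.4/10) = 109.6
  Stage 3: F_3 = 10^(8.01/10) = 6.324, G_3 = 10^(−7.53/10) = 0.1766
Friis cascade:
  F = 2.455 + (1.396 − 1)/0.4074 + (6.324 − 1)/44.67 = 3.547
NF = 10 log₁₀(3.547) = 5.50 dB

5.50 dB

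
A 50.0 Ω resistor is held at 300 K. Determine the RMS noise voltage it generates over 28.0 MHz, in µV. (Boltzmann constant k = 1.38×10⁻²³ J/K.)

V_n = √(4kTRB)
4kTRB = 4 × 1.38×10⁻²³ × 300 × 5.00×10¹ × 2.80×10⁷ = 2.32×10⁻¹¹ V²
V_n = √(2.32×10⁻¹¹) = 4.81×10⁻⁶ V = 4.81 µV

4.81 µV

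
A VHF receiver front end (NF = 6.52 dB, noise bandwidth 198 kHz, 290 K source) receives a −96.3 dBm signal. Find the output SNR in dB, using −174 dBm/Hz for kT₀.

18.2 dB

Noise floor: N = −174 + 10 log₁₀(B) + NF
10 log₁₀(1.98×10⁵) = 52.97 dB
N = −174 + 52.97 + 6.52 = −114.51 dBm
SNR = P_sig − N = −96.3 − (−114.51) = 18.21 dB → 18.2 dB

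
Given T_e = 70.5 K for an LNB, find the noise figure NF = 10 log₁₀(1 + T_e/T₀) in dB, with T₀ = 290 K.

F = 1 + T_e/T₀ = 1 + 70.5/290 = 1.2431
NF = 10 log₁₀(1.2431) = 0.945 dB

0.945 dB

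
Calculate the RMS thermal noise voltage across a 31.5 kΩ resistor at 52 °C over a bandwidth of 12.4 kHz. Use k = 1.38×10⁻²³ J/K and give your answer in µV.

T = 52 °C + 273.15 = 325.15 K
V_n = √(4kTRB)
4kTRB = 4 × 1.38×10⁻²³ × 325.15 × 3.15×10⁴ × 1.24×10⁴ = 7.01×10⁻¹² V²
V_n = √(7.01×10⁻¹²) = 2.65×10⁻⁶ V = 2.65 µV

2.65 µV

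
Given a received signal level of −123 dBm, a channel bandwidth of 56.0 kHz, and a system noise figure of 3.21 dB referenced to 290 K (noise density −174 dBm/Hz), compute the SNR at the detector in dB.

0.3 dB

Noise floor: N = −174 + 10 log₁₀(B) + NF
10 log₁₀(5.60×10⁴) = 47.48 dB
N = −174 + 47.48 + 3.21 = −123.31 dBm
SNR = P_sig − N = −123 − (−123.31) = 0.31 dB → 0.3 dB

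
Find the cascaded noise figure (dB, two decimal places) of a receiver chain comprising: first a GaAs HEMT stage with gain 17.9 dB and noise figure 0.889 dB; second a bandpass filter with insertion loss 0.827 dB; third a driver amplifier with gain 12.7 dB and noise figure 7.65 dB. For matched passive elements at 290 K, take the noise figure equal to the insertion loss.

Convert to linear (a loss of L dB is a gain of −L dB): F_i = 10^(NF_i/10), G_i = 10^(G_i,dB/10)
  Stage 1: F_1 = 10^(0.889/10) = 1.227, G_1 = 10^(17.9/10) = 61.66
  Stage 2: F_2 = 10^(0.827/10) = 1.210, G_2 = 10^(−0.827/10) = 0.8266
  Stage 3: F_3 = 10^(7.65/10) = 5.821, G_3 = 10^(12.7/10) = 18.62
Friis cascade:
  F = 1.227 + (1.210 − 1)/61.66 + (5.821 − 1)/50.97 = 1.325
NF = 10 log₁₀(1.325) = 1.22 dB

1.22 dB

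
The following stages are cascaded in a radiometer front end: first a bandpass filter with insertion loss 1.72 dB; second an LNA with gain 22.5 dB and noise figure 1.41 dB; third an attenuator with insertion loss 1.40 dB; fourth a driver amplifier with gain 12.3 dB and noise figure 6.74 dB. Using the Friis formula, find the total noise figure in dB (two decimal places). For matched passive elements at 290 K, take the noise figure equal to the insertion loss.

3.23 dB

Convert to linear (a loss of L dB is a gain of −L dB): F_i = 10^(NF_i/10), G_i = 10^(G_i,dB/10)
  Stage 1: F_1 = 10^(1.72/10) = 1.486, G_1 = 10^(−1.72/10) = 0.6730
  Stage 2: F_2 = 10^(1.41/10) = 1.384, G_2 = 10^(22.5/10) = 177.8
  Stage 3: F_3 = 10^(1.40/10) = 1.380, G_3 = 10^(−1.40/10) = 0.7244
  Stage 4: F_4 = 10^(6.74/10) = 4.721, G_4 = 10^(12.3/10) = 16.98
Friis cascade:
  F = 1.486 + (1.384 − 1)/0.6730 + (1.380 − 1)/119.7 + (4.721 − 1)/86.70 = 2.102
NF = 10 log₁₀(2.102) = 3.23 dB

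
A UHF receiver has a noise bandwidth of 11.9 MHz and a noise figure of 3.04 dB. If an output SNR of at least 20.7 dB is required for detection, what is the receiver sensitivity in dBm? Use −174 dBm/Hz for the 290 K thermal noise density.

−79.5 dBm

Sensitivity = −174 + 10 log₁₀(B) + NF + SNR_min
= −174 + 70.76 + 3.04 + 20.7
= −79.50 dBm → −79.5 dBm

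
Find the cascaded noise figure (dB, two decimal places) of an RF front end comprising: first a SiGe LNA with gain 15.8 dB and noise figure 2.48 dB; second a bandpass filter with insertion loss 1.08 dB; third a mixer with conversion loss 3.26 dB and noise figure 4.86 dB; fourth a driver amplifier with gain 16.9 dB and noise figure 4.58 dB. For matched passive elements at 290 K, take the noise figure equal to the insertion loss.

2.97 dB

Convert to linear (a loss of L dB is a gain of −L dB): F_i = 10^(NF_i/10), G_i = 10^(G_i,dB/10)
  Stage 1: F_1 = 10^(2.48/10) = 1.770, G_1 = 10^(15.8/10) = 38.02
  Stage 2: F_2 = 10^(1.08/10) = 1.282, G_2 = 10^(−1.08/10) = 0.7798
  Stage 3: F_3 = 10^(4.86/10) = 3.062, G_3 = 10^(−3.26/10) = 0.4721
  Stage 4: F_4 = 10^(4.58/10) = 2.871, G_4 = 10^(16.9/10) = 48.98
Friis cascade:
  F = 1.770 + (1.282 − 1)/38.02 + (3.062 − 1)/29.65 + (2.871 − 1)/14.00 = 1.981
NF = 10 log₁₀(1.981) = 2.97 dB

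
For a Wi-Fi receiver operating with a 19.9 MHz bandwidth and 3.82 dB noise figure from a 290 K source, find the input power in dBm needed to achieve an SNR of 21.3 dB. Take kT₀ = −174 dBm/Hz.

Sensitivity = −174 + 10 log₁₀(B) + NF + SNR_min
= −174 + 72.99 + 3.82 + 21.3
= −75.89 dBm → −75.9 dBm

−75.9 dBm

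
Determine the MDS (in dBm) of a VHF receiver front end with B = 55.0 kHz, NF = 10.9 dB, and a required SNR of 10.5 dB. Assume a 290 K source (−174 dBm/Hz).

−105.2 dBm

Sensitivity = −174 + 10 log₁₀(B) + NF + SNR_min
= −174 + 47.4 + 10.9 + 10.5
= −105.2 dBm → −105.2 dBm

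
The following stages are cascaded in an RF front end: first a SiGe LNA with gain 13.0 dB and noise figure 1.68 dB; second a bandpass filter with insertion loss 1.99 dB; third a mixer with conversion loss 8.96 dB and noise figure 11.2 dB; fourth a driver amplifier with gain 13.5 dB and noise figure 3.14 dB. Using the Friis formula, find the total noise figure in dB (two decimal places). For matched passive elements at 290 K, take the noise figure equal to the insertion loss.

4.95 dB

Convert to linear (a loss of L dB is a gain of −L dB): F_i = 10^(NF_i/10), G_i = 10^(G_i,dB/10)
  Stage 1: F_1 = 10^(1.68/10) = 1.472, G_1 = 10^(13.0/10) = 19.95
  Stage 2: F_2 = 10^(1.99/10) = 1.581, G_2 = 10^(−1.99/10) = 0.6324
  Stage 3: F_3 = 10^(11.2/10) = 13.18, G_3 = 10^(−8.96/10) = 0.1271
  Stage 4: F_4 = 10^(3.14/10) = 2.061, G_4 = 10^(13.5/10) = 22.39
Friis cascade:
  F = 1.472 + (1.581 − 1)/19.95 + (13.18 − 1)/12.62 + (2.061 − 1)/1.603 = 3.128
NF = 10 log₁₀(3.128) = 4.95 dB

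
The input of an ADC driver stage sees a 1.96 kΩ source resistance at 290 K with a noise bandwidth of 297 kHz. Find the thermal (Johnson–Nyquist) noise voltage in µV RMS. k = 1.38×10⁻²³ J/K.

V_n = √(4kTRB)
4kTRB = 4 × 1.38×10⁻²³ × 290 × 1.96×10³ × 2.97×10⁵ = 9.32×10⁻¹² V²
V_n = √(9.32×10⁻¹²) = 3.05×10⁻⁶ V = 3.05 µV

3.05 µV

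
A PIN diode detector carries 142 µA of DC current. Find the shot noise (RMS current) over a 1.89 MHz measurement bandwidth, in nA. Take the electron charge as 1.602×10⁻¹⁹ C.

I_n = √(2qI·B)
2qI·B = 2 × 1.602×10⁻¹⁹ × 1.42×10⁻⁴ × 1.89×10⁶ = 8.60×10⁻¹⁷ A²
I_n = √(8.60×10⁻¹⁷) = 9.27×10⁻⁹ A = 9.27 nA

9.27 nA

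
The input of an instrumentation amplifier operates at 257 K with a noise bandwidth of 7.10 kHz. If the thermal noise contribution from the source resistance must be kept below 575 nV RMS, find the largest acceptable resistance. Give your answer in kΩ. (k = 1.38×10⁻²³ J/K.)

3.28 kΩ

Johnson–Nyquist: V_n = √(4kTRB) ⇒ R = V_n² / (4kTB)
4kTB = 4 × 1.38×10⁻²³ × 257 × 7.10×10³ = 1.01×10⁻¹⁶
R = (5.75×10⁻⁷)² / 1.01×10⁻¹⁶ = 3.28×10³ Ω = 3.28 kΩ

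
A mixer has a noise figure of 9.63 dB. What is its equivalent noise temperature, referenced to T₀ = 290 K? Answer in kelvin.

F = 10^(9.63/10) = 9.18333
T_e = (F − 1)·T₀ = (9.18333 − 1) × 290 = 2373 K

2373 K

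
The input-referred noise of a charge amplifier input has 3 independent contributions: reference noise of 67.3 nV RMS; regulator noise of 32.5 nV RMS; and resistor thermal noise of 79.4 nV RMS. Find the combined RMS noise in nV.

Uncorrelated sources add in power (mean-square): V_tot = √(ΣV_i²)
V_tot = √[(6.73×10⁻⁸)² + (3.25×10⁻⁸)² + (7.94×10⁻⁸)²] = 1.09×10⁻⁷ V = 109 nV

109 nV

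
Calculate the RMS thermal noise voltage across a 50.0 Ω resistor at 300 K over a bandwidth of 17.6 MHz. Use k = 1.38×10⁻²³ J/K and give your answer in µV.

V_n = √(4kTRB)
4kTRB = 4 × 1.38×10⁻²³ × 300 × 5.00×10¹ × 1.76×10⁷ = 1.46×10⁻¹¹ V²
V_n = √(1.46×10⁻¹¹) = 3.82×10⁻⁶ V = 3.82 µV

3.82 µV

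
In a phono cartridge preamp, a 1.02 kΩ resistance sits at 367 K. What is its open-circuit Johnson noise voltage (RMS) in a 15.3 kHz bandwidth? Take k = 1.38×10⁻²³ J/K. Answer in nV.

562 nV

V_n = √(4kTRB)
4kTRB = 4 × 1.38×10⁻²³ × 367 × 1.02×10³ × 1.53×10⁴ = 3.16×10⁻¹³ V²
V_n = √(3.16×10⁻¹³) = 5.62×10⁻⁷ V = 562 nV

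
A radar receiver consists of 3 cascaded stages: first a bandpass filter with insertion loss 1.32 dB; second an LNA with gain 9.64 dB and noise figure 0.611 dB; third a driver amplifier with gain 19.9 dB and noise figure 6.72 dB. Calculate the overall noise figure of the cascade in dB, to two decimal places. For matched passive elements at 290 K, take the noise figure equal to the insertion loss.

3.23 dB

Convert to linear (a loss of L dB is a gain of −L dB): F_i = 10^(NF_i/10), G_i = 10^(G_i,dB/10)
  Stage 1: F_1 = 10^(1.32/10) = 1.355, G_1 = 10^(−1.32/10) = 0.7379
  Stage 2: F_2 = 10^(0.611/10) = 1.151, G_2 = 10^(9.64/10) = 9.204
  Stage 3: F_3 = 10^(6.72/10) = 4.699, G_3 = 10^(19.9/10) = 97.72
Friis cascade:
  F = 1.355 + (1.151 − 1)/0.7379 + (4.699 − 1)/6.792 = 2.105
NF = 10 log₁₀(2.105) = 3.23 dB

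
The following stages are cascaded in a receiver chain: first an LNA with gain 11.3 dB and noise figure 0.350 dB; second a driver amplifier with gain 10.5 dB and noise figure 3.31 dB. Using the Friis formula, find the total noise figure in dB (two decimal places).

Convert to linear (a loss of L dB is a gain of −L dB): F_i = 10^(NF_i/10), G_i = 10^(G_i,dB/10)
  Stage 1: F_1 = 10^(0.350/10) = 1.084, G_1 = 10^(11.3/10) = 13.49
  Stage 2: F_2 = 10^(3.31/10) = 2.143, G_2 = 10^(10.5/10) = 11.22
Friis cascade:
  F = 1.084 + (2.143 − 1)/13.49 = 1.169
NF = 10 log₁₀(1.169) = 0.68 dB

0.68 dB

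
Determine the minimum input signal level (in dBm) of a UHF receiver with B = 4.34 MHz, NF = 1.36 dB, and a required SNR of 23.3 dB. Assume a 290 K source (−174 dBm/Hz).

−83.0 dBm

Sensitivity = −174 + 10 log₁₀(B) + NF + SNR_min
= −174 + 66.37 + 1.36 + 23.3
= −82.97 dBm → −83.0 dBm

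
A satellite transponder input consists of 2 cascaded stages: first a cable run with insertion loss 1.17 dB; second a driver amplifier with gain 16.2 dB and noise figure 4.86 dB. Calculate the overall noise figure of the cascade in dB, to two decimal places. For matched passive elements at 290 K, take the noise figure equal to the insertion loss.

6.03 dB

Convert to linear (a loss of L dB is a gain of −L dB): F_i = 10^(NF_i/10), G_i = 10^(G_i,dB/10)
  Stage 1: F_1 = 10^(1.17/10) = 1.309, G_1 = 10^(−1.17/10) = 0.7638
  Stage 2: F_2 = 10^(4.86/10) = 3.062, G_2 = 10^(16.2/10) = 41.69
Friis cascade:
  F = 1.309 + (3.062 − 1)/0.7638 = 4.009
NF = 10 log₁₀(4.009) = 6.03 dB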